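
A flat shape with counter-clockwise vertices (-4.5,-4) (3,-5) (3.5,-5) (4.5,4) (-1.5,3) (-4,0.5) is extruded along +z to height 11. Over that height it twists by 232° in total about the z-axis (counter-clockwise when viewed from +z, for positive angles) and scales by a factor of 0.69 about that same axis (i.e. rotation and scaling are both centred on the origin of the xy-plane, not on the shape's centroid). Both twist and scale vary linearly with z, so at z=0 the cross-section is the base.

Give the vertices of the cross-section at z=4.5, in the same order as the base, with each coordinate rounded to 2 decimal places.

Cross-section at z=4.5: (3.82,-3.62) (4.13,2.98) (4.09,3.42) (-3.82,3.62) (-2.50,-1.53) (-0.14,-3.52)

t = z/height = 4.5/11 = 0.409091
s = 1 + (scale-1)·z/height = 1 + (0.69-1)·4.5/11 = 0.873182
θ = twist·z/height = 232°·4.5/11 = 94.9091° = 1.656476 rad
cos θ = -0.085575, sin θ = 0.996332 (intermediates below are computed at full precision and shown rounded to 5 d.p.)
v1: (-4.5,-4) → rotate → (4.37041,-4.14119) → ×s → (3.81617,-3.61601) → (3.82,-3.62)
v2: (3,-5) → rotate → (4.72493,3.41687) → ×s → (4.12573,2.98355) → (4.13,2.98)
v3: (3.5,-5) → rotate → (4.68215,3.91504) → ×s → (4.08836,3.41854) → (4.09,3.42)
v4: (4.5,4) → rotate → (-4.37041,4.14119) → ×s → (-3.81617,3.61601) → (-3.82,3.62)
v5: (-1.5,3) → rotate → (-2.86063,-1.75122) → ×s → (-2.49785,-1.52914) → (-2.50,-1.53)
v6: (-4,0.5) → rotate → (-0.15587,-4.02811) → ×s → (-0.13610,-3.51728) → (-0.14,-3.52)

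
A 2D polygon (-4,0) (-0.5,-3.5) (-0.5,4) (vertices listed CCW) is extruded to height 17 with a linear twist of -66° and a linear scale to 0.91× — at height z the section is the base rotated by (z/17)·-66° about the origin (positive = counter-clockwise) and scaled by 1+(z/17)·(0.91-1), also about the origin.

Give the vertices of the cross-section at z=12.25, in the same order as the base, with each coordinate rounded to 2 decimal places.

Cross-section at z=12.25: (-2.52,2.76) (-2.73,-1.86) (2.44,2.87)

t = z/height = 12.25/17 = 0.720588
s = 1 + (scale-1)·z/height = 1 + (0.91-1)·12.25/17 = 0.935147
θ = twist·z/height = -66°·12.25/17 = -47.5588° = -0.830058 rad
cos θ = 0.674833, sin θ = -0.737971 (intermediates below are computed at full precision and shown rounded to 5 d.p.)
v1: (-4,0) → rotate → (-2.69933,2.95188) → ×s → (-2.52427,2.76044) → (-2.52,2.76)
v2: (-0.5,-3.5) → rotate → (-2.92031,-1.99293) → ×s → (-2.73092,-1.86368) → (-2.73,-1.86)
v3: (-0.5,4) → rotate → (2.61447,3.06832) → ×s → (2.44491,2.86933) → (2.44,2.87)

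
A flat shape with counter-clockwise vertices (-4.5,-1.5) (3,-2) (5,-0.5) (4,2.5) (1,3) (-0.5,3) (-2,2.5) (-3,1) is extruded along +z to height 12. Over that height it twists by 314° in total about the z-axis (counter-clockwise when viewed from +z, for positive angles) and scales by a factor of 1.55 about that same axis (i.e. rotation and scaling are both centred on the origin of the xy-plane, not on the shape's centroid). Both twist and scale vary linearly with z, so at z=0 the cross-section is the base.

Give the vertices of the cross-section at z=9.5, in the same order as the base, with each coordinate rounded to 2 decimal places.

Cross-section at z=9.5: (0.35,6.80) (-4.25,-2.96) (-3.29,-6.42) (1.24,-6.66) (3.48,-2.91) (4.27,-0.90) (4.39,1.36) (2.91,3.48)

t = z/height = 9.5/12 = 0.791667
s = 1 + (scale-1)·z/height = 1 + (1.55-1)·9.5/12 = 1.435417
θ = twist·z/height = 314°·9.5/12 = 248.5833° = 4.338598 rad
cos θ = -0.365148, sin θ = -0.930950 (intermediates below are computed at full precision and shown rounded to 5 d.p.)
v1: (-4.5,-1.5) → rotate → (0.24674,4.73699) → ×s → (0.35417,6.79956) → (0.35,6.80)
v2: (3,-2) → rotate → (-2.95734,-2.06255) → ×s → (-4.24502,-2.96062) → (-4.25,-2.96)
v3: (5,-0.5) → rotate → (-2.29121,-4.47217) → ×s → (-3.28885,-6.41943) → (-3.29,-6.42)
v4: (4,2.5) → rotate → (0.86678,-4.63667) → ×s → (1.24420,-6.65555) → (1.24,-6.66)
v5: (1,3) → rotate → (2.42770,-2.02639) → ×s → (3.48476,-2.90872) → (3.48,-2.91)
v6: (-0.5,3) → rotate → (2.97542,-0.62997) → ×s → (4.27097,-0.90427) → (4.27,-0.90)
v7: (-2,2.5) → rotate → (3.05767,0.94903) → ×s → (4.38903,1.36225) → (4.39,1.36)
v8: (-3,1) → rotate → (2.02639,2.42770) → ×s → (2.90872,3.48476) → (2.91,3.48)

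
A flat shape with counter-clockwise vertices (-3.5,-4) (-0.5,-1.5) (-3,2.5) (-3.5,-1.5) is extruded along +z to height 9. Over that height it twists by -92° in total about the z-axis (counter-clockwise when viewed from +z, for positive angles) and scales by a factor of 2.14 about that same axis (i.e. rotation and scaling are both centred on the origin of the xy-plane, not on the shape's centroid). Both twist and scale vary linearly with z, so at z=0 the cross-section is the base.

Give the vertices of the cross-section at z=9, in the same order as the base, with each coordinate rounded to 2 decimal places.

t = z/height = 9/9 = 1
s = 1 + (scale-1)·z/height = 1 + (2.14-1)·9/9 = 2.140000
θ = twist·z/height = -92°·9/9 = -92.0000° = -1.605703 rad
cos θ = -0.034899, sin θ = -0.999391 (intermediates below are computed at full precision and shown rounded to 5 d.p.)
v1: (-3.5,-4) → rotate → (-3.87542,3.63747) → ×s → (-8.29339,7.78418) → (-8.29,7.78)
v2: (-0.5,-1.5) → rotate → (-1.48164,0.55204) → ×s → (-3.17070,1.18138) → (-3.17,1.18)
v3: (-3,2.5) → rotate → (2.60318,2.91092) → ×s → (5.57080,6.22938) → (5.57,6.23)
v4: (-3.5,-1.5) → rotate → (-1.37694,3.55022) → ×s → (-2.94665,7.59746) → (-2.95,7.60)

Cross-section at z=9: (-8.29,7.78) (-3.17,1.18) (5.57,6.23) (-2.95,7.60)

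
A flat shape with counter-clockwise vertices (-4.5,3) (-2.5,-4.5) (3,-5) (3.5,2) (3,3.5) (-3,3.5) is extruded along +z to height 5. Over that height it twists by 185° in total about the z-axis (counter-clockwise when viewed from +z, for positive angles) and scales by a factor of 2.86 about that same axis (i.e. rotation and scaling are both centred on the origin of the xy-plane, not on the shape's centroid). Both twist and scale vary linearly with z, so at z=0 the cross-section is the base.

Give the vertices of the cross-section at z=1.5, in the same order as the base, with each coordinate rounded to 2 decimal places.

Cross-section at z=1.5: (-7.82,-3.13) (3.57,-7.18) (9.07,-0.56) (0.52,6.26) (-1.85,6.94) (-7.14,-0.76)

t = z/height = 1.5/5 = 0.3
s = 1 + (scale-1)·z/height = 1 + (2.86-1)·1.5/5 = 1.558000
θ = twist·z/height = 185°·1.5/5 = 55.5000° = 0.968658 rad
cos θ = 0.566406, sin θ = 0.824126 (intermediates below are computed at full precision and shown rounded to 5 d.p.)
v1: (-4.5,3) → rotate → (-5.02121,-2.00935) → ×s → (-7.82304,-3.13057) → (-7.82,-3.13)
v2: (-2.5,-4.5) → rotate → (2.29255,-4.60914) → ×s → (3.57180,-7.18105) → (3.57,-7.18)
v3: (3,-5) → rotate → (5.81985,-0.35965) → ×s → (9.06733,-0.56034) → (9.07,-0.56)
v4: (3.5,2) → rotate → (0.33417,4.01725) → ×s → (0.52064,6.25888) → (0.52,6.26)
v5: (3,3.5) → rotate → (-1.18522,4.45480) → ×s → (-1.84658,6.94058) → (-1.85,6.94)
v6: (-3,3.5) → rotate → (-4.58366,-0.48996) → ×s → (-7.14134,-0.76335) → (-7.14,-0.76)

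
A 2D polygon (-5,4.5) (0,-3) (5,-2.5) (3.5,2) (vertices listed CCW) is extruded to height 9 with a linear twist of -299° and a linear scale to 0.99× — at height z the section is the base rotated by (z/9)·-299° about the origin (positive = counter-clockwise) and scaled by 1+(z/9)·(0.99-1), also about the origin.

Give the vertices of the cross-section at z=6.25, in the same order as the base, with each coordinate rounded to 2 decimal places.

Cross-section at z=6.25: (2.33,-6.26) (1.38,2.64) (-3.25,4.50) (-4.00,-0.15)

t = z/height = 6.25/9 = 0.694444
s = 1 + (scale-1)·z/height = 1 + (0.99-1)·6.25/9 = 0.993056
θ = twist·z/height = -299°·6.25/9 = -207.6389° = -3.623982 rad
cos θ = -0.885889, sin θ = 0.463897 (intermediates below are computed at full precision and shown rounded to 5 d.p.)
v1: (-5,4.5) → rotate → (2.34191,-6.30599) → ×s → (2.32564,-6.26220) → (2.33,-6.26)
v2: (0,-3) → rotate → (1.39169,2.65767) → ×s → (1.38203,2.63921) → (1.38,2.64)
v3: (5,-2.5) → rotate → (-3.26970,4.53421) → ×s → (-3.24699,4.50272) → (-3.25,4.50)
v4: (3.5,2) → rotate → (-4.02841,-0.14814) → ×s → (-4.00043,-0.14711) → (-4.00,-0.15)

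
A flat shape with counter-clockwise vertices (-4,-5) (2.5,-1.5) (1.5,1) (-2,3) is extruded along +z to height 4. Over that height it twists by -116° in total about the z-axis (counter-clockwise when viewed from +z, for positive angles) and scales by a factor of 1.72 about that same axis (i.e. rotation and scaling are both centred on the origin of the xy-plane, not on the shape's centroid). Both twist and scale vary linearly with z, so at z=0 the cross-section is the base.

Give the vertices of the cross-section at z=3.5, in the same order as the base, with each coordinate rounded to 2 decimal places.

Cross-section at z=3.5: (-6.69,8.01) (-3.21,-3.51) (1.11,-2.72) (5.44,2.22)

t = z/height = 3.5/4 = 0.875
s = 1 + (scale-1)·z/height = 1 + (1.72-1)·3.5/4 = 1.630000
θ = twist·z/height = -116°·3.5/4 = -101.5000° = -1.771509 rad
cos θ = -0.199368, sin θ = -0.979925 (intermediates below are computed at full precision and shown rounded to 5 d.p.)
v1: (-4,-5) → rotate → (-4.10215,4.91654) → ×s → (-6.68651,8.01396) → (-6.69,8.01)
v2: (2.5,-1.5) → rotate → (-1.96831,-2.15076) → ×s → (-3.20834,-3.50574) → (-3.21,-3.51)
v3: (1.5,1) → rotate → (0.68087,-1.66925) → ×s → (1.10982,-2.72089) → (1.11,-2.72)
v4: (-2,3) → rotate → (3.33851,1.36175) → ×s → (5.44177,2.21965) → (5.44,2.22)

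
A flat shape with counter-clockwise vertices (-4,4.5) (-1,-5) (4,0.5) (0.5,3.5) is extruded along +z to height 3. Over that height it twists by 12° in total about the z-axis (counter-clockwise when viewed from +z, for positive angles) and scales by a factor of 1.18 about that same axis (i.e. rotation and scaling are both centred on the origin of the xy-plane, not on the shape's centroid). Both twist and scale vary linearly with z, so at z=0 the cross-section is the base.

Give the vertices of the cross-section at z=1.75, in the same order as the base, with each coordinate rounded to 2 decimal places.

Cross-section at z=1.75: (-4.99,4.40) (-0.42,-5.62) (4.32,1.09) (0.08,3.91)

t = z/height = 1.75/3 = 0.583333
s = 1 + (scale-1)·z/height = 1 + (1.18-1)·1.75/3 = 1.105000
θ = twist·z/height = 12°·1.75/3 = 7.0000° = 0.122173 rad
cos θ = 0.992546, sin θ = 0.121869 (intermediates below are computed at full precision and shown rounded to 5 d.p.)
v1: (-4,4.5) → rotate → (-4.51860,3.97898) → ×s → (-4.99305,4.39677) → (-4.99,4.40)
v2: (-1,-5) → rotate → (-0.38320,-5.08460) → ×s → (-0.42344,-5.61848) → (-0.42,-5.62)
v3: (4,0.5) → rotate → (3.90925,0.98375) → ×s → (4.31972,1.08704) → (4.32,1.09)
v4: (0.5,3.5) → rotate → (0.06973,3.53485) → ×s → (0.07705,3.90601) → (0.08,3.91)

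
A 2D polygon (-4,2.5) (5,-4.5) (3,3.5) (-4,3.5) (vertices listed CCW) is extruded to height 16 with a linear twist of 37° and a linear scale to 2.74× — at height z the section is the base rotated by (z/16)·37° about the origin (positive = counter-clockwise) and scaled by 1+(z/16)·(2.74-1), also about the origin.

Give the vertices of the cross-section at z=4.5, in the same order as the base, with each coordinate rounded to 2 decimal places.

t = z/height = 4.5/16 = 0.28125
s = 1 + (scale-1)·z/height = 1 + (2.74-1)·4.5/16 = 1.489375
θ = twist·z/height = 37°·4.5/16 = 10.4063° = 0.181623 rad
cos θ = 0.983552, sin θ = 0.180626 (intermediates below are computed at full precision and shown rounded to 5 d.p.)
v1: (-4,2.5) → rotate → (-4.38577,1.73637) → ×s → (-6.53206,2.58611) → (-6.53,2.59)
v2: (5,-4.5) → rotate → (5.73058,-3.52285) → ×s → (8.53498,-5.24685) → (8.53,-5.25)
v3: (3,3.5) → rotate → (2.31846,3.98431) → ×s → (3.45306,5.93413) → (3.45,5.93)
v4: (-4,3.5) → rotate → (-4.56640,2.71993) → ×s → (-6.80108,4.05099) → (-6.80,4.05)

Cross-section at z=4.5: (-6.53,2.59) (8.53,-5.25) (3.45,5.93) (-6.80,4.05)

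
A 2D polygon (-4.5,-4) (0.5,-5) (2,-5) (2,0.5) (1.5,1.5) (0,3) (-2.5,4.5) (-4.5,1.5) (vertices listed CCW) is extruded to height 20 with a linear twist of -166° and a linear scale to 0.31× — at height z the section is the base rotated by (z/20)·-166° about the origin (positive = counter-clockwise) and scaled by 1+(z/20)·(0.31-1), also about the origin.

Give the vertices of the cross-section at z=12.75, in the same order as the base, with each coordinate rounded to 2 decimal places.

Cross-section at z=12.75: (-1.47,3.04) (-2.77,0.49) (-3.00,-0.31) (-0.04,-1.15) (0.58,-1.04) (1.62,-0.46) (2.81,0.66) (1.50,2.20)

t = z/height = 12.75/20 = 0.6375
s = 1 + (scale-1)·z/height = 1 + (0.31-1)·12.75/20 = 0.560125
θ = twist·z/height = -166°·12.75/20 = -105.8250° = -1.846995 rad
cos θ = -0.272700, sin θ = -0.962099 (intermediates below are computed at full precision and shown rounded to 5 d.p.)
v1: (-4.5,-4) → rotate → (-2.62125,5.42025) → ×s → (-1.46823,3.03602) → (-1.47,3.04)
v2: (0.5,-5) → rotate → (-4.94685,0.88245) → ×s → (-2.77085,0.49428) → (-2.77,0.49)
v3: (2,-5) → rotate → (-5.35590,-0.56070) → ×s → (-2.99997,-0.31406) → (-3.00,-0.31)
v4: (2,0.5) → rotate → (-0.06435,-2.06055) → ×s → (-0.03604,-1.15416) → (-0.04,-1.15)
v5: (1.5,1.5) → rotate → (1.03410,-1.85220) → ×s → (0.57922,-1.03746) → (0.58,-1.04)
v6: (0,3) → rotate → (2.88630,-0.81810) → ×s → (1.61669,-0.45824) → (1.62,-0.46)
v7: (-2.5,4.5) → rotate → (5.01120,1.17810) → ×s → (2.80690,0.65988) → (2.81,0.66)
v8: (-4.5,1.5) → rotate → (2.67030,3.92040) → ×s → (1.49570,2.19591) → (1.50,2.20)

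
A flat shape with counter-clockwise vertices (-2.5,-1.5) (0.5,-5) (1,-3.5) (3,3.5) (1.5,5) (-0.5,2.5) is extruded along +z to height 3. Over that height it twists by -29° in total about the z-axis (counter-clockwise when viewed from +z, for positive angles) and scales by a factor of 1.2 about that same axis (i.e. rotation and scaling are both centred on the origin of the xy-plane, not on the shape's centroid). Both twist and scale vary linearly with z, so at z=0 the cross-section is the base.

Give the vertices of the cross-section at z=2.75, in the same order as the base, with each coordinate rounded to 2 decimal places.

Cross-section at z=2.75: (-3.44,-0.26) (-2.12,-5.56) (-0.80,-4.23) (5.03,2.12) (4.24,4.50) (0.79,2.91)

t = z/height = 2.75/3 = 0.916667
s = 1 + (scale-1)·z/height = 1 + (1.2-1)·2.75/3 = 1.183333
θ = twist·z/height = -29°·2.75/3 = -26.5833° = -0.463967 rad
cos θ = 0.894284, sin θ = -0.447499 (intermediates below are computed at full precision and shown rounded to 5 d.p.)
v1: (-2.5,-1.5) → rotate → (-2.90696,-0.22268) → ×s → (-3.43990,-0.26350) → (-3.44,-0.26)
v2: (0.5,-5) → rotate → (-1.79035,-4.69517) → ×s → (-2.11858,-5.55595) → (-2.12,-5.56)
v3: (1,-3.5) → rotate → (-0.67196,-3.57749) → ×s → (-0.79515,-4.23337) → (-0.80,-4.23)
v4: (3,3.5) → rotate → (4.24910,1.78750) → ×s → (5.02810,2.11521) → (5.03,2.12)
v5: (1.5,5) → rotate → (3.57892,3.80017) → ×s → (4.23506,4.49687) → (4.24,4.50)
v6: (-0.5,2.5) → rotate → (0.67161,2.45946) → ×s → (0.79473,2.91036) → (0.79,2.91)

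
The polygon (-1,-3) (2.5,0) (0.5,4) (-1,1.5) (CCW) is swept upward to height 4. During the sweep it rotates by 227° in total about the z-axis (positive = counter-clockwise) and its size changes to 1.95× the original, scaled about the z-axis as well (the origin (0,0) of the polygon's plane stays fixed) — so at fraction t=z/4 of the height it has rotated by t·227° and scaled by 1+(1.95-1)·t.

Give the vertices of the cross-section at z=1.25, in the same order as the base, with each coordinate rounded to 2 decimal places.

t = z/height = 1.25/4 = 0.3125
s = 1 + (scale-1)·z/height = 1 + (1.95-1)·1.25/4 = 1.296875
θ = twist·z/height = 227°·1.25/4 = 70.9375° = 1.238093 rad
cos θ = 0.326599, sin θ = 0.945163 (intermediates below are computed at full precision and shown rounded to 5 d.p.)
v1: (-1,-3) → rotate → (2.50889,-1.92496) → ×s → (3.25372,-2.49643) → (3.25,-2.50)
v2: (2.5,0) → rotate → (0.81650,2.36291) → ×s → (1.05890,3.06440) → (1.06,3.06)
v3: (0.5,4) → rotate → (-3.61735,1.77898) → ×s → (-4.69125,2.30711) → (-4.69,2.31)
v4: (-1,1.5) → rotate → (-1.74434,-0.45526) → ×s → (-2.26220,-0.59042) → (-2.26,-0.59)

Cross-section at z=1.25: (3.25,-2.50) (1.06,3.06) (-4.69,2.31) (-2.26,-0.59)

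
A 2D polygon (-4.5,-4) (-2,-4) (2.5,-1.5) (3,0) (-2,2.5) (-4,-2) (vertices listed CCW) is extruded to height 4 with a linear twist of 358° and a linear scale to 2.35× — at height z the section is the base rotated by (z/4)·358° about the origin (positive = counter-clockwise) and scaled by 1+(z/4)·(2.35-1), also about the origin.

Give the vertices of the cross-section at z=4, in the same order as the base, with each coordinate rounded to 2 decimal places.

t = z/height = 4/4 = 1
s = 1 + (scale-1)·z/height = 1 + (2.35-1)·4/4 = 2.350000
θ = twist·z/height = 358°·4/4 = 358.0000° = 6.248279 rad
cos θ = 0.999391, sin θ = -0.034899 (intermediates below are computed at full precision and shown rounded to 5 d.p.)
v1: (-4.5,-4) → rotate → (-4.63686,-3.84052) → ×s → (-10.89661,-9.02521) → (-10.90,-9.03)
v2: (-2,-4) → rotate → (-2.13838,-3.92776) → ×s → (-5.02519,-9.23025) → (-5.03,-9.23)
v3: (2.5,-1.5) → rotate → (2.44613,-1.58633) → ×s → (5.74840,-3.72789) → (5.75,-3.73)
v4: (3,0) → rotate → (2.99817,-0.10470) → ×s → (7.04571,-0.24604) → (7.05,-0.25)
v5: (-2,2.5) → rotate → (-1.91153,2.56828) → ×s → (-4.49210,6.03545) → (-4.49,6.04)
v6: (-4,-2) → rotate → (-4.06736,-1.85918) → ×s → (-9.55830,-4.36908) → (-9.56,-4.37)

Cross-section at z=4: (-10.90,-9.03) (-5.03,-9.23) (5.75,-3.73) (7.05,-0.25) (-4.49,6.04) (-9.56,-4.37)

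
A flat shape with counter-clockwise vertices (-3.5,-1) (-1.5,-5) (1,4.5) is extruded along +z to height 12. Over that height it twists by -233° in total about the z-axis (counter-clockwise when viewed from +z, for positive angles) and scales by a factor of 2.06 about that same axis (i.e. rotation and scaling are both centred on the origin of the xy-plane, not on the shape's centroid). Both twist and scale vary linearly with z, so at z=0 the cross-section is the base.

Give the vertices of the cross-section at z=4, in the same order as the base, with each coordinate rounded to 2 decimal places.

t = z/height = 4/12 = 0.333333
s = 1 + (scale-1)·z/height = 1 + (2.06-1)·4/12 = 1.353333
θ = twist·z/height = -233°·4/12 = -77.6667° = -1.355539 rad
cos θ = 0.213599, sin θ = -0.976921 (intermediates below are computed at full precision and shown rounded to 5 d.p.)
v1: (-3.5,-1) → rotate → (-1.72452,3.20563) → ×s → (-2.33385,4.33828) → (-2.33,4.34)
v2: (-1.5,-5) → rotate → (-5.20501,0.39739) → ×s → (-7.04411,0.53780) → (-7.04,0.54)
v3: (1,4.5) → rotate → (4.60975,-0.01573) → ×s → (6.23852,-0.02128) → (6.24,-0.02)

Cross-section at z=4: (-2.33,4.34) (-7.04,0.54) (6.24,-0.02)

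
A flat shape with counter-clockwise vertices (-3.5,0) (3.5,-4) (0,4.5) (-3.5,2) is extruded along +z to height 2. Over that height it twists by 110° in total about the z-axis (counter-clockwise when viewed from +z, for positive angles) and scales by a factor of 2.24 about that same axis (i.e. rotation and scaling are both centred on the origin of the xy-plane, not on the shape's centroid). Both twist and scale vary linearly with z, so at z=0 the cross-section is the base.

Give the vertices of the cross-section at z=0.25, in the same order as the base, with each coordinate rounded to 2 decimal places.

t = z/height = 0.25/2 = 0.125
s = 1 + (scale-1)·z/height = 1 + (2.24-1)·0.25/2 = 1.155000
θ = twist·z/height = 110°·0.25/2 = 13.7500° = 0.239983 rad
cos θ = 0.971342, sin θ = 0.237686 (intermediates below are computed at full precision and shown rounded to 5 d.p.)
v1: (-3.5,0) → rotate → (-3.39970,-0.83190) → ×s → (-3.92665,-0.96085) → (-3.93,-0.96)
v2: (3.5,-4) → rotate → (4.35044,-3.05347) → ×s → (5.02476,-3.52676) → (5.02,-3.53)
v3: (0,4.5) → rotate → (-1.06959,4.37104) → ×s → (-1.23537,5.04855) → (-1.24,5.05)
v4: (-3.5,2) → rotate → (-3.87507,1.11078) → ×s → (-4.47570,1.28295) → (-4.48,1.28)

Cross-section at z=0.25: (-3.93,-0.96) (5.02,-3.53) (-1.24,5.05) (-4.48,1.28)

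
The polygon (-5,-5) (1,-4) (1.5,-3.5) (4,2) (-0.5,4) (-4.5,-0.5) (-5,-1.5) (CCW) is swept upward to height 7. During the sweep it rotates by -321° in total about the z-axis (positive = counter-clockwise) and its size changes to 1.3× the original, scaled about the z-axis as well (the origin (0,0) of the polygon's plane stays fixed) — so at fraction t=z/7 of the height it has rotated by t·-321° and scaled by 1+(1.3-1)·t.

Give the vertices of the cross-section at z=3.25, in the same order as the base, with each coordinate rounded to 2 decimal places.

Cross-section at z=3.25: (1.95,7.82) (-3.32,3.32) (-3.52,2.54) (-2.74,-4.30) (2.83,-3.61) (4.10,3.13) (4.01,4.40)

t = z/height = 3.25/7 = 0.464286
s = 1 + (scale-1)·z/height = 1 + (1.3-1)·3.25/7 = 1.139286
θ = twist·z/height = -321°·3.25/7 = -149.0357° = -2.601164 rad
cos θ = -0.857488, sin θ = -0.514504 (intermediates below are computed at full precision and shown rounded to 5 d.p.)
v1: (-5,-5) → rotate → (1.71492,6.85996) → ×s → (1.95379,7.81545) → (1.95,7.82)
v2: (1,-4) → rotate → (-2.91550,2.91545) → ×s → (-3.32159,3.32153) → (-3.32,3.32)
v3: (1.5,-3.5) → rotate → (-3.08700,2.22945) → ×s → (-3.51697,2.53998) → (-3.52,2.54)
v4: (4,2) → rotate → (-2.40095,-3.77299) → ×s → (-2.73536,-4.29851) → (-2.74,-4.30)
v5: (-0.5,4) → rotate → (2.48676,-3.17270) → ×s → (2.83313,-3.61461) → (2.83,-3.61)
v6: (-4.5,-0.5) → rotate → (3.60144,2.74401) → ×s → (4.10307,3.12621) → (4.10,3.13)
v7: (-5,-1.5) → rotate → (3.51569,3.85875) → ×s → (4.00537,4.39622) → (4.01,4.40)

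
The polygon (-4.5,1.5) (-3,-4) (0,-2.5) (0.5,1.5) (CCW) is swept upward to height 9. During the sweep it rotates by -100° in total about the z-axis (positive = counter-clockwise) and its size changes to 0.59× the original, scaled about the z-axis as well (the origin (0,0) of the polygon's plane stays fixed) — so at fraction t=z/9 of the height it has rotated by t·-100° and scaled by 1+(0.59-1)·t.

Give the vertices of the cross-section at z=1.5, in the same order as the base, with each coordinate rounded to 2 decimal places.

Cross-section at z=1.5: (-3.62,2.54) (-3.75,-2.77) (-0.67,-2.23) (0.85,1.21)

t = z/height = 1.5/9 = 0.166667
s = 1 + (scale-1)·z/height = 1 + (0.59-1)·1.5/9 = 0.931667
θ = twist·z/height = -100°·1.5/9 = -16.6667° = -0.290888 rad
cos θ = 0.957990, sin θ = -0.286803 (intermediates below are computed at full precision and shown rounded to 5 d.p.)
v1: (-4.5,1.5) → rotate → (-3.88075,2.72760) → ×s → (-3.61556,2.54121) → (-3.62,2.54)
v2: (-3,-4) → rotate → (-4.02118,-2.97155) → ×s → (-3.74640,-2.76849) → (-3.75,-2.77)
v3: (0,-2.5) → rotate → (-0.71701,-2.39497) → ×s → (-0.66801,-2.23132) → (-0.67,-2.23)
v4: (0.5,1.5) → rotate → (0.90920,1.29358) → ×s → (0.84707,1.20519) → (0.85,1.21)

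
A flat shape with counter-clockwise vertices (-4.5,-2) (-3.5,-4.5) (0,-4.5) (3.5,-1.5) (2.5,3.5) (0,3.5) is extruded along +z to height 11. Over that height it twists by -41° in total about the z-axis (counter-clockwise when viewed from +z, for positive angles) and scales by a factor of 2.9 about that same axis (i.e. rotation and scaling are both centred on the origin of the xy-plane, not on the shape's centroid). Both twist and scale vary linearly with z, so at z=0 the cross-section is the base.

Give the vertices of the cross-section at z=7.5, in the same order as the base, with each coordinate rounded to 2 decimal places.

Cross-section at z=7.5: (-11.28,0.79) (-11.94,-5.36) (-4.84,-9.12) (5.48,-6.81) (8.84,4.41) (3.77,7.10)

t = z/height = 7.5/11 = 0.681818
s = 1 + (scale-1)·z/height = 1 + (2.9-1)·7.5/11 = 2.295455
θ = twist·z/height = -41°·7.5/11 = -27.9545° = -0.487899 rad
cos θ = 0.883320, sin θ = -0.468771 (intermediates below are computed at full precision and shown rounded to 5 d.p.)
v1: (-4.5,-2) → rotate → (-4.91248,0.34283) → ×s → (-11.27638,0.78695) → (-11.28,0.79)
v2: (-3.5,-4.5) → rotate → (-5.20109,-2.33424) → ×s → (-11.93886,-5.35814) → (-11.94,-5.36)
v3: (0,-4.5) → rotate → (-2.10947,-3.97494) → ×s → (-4.84219,-9.12429) → (-4.84,-9.12)
v4: (3.5,-1.5) → rotate → (2.38846,-2.96568) → ×s → (5.48261,-6.80758) → (5.48,-6.81)
v5: (2.5,3.5) → rotate → (3.84900,1.91969) → ×s → (8.83520,4.40657) → (8.84,4.41)
v6: (0,3.5) → rotate → (1.64070,3.09162) → ×s → (3.76615,7.09667) → (3.77,7.10)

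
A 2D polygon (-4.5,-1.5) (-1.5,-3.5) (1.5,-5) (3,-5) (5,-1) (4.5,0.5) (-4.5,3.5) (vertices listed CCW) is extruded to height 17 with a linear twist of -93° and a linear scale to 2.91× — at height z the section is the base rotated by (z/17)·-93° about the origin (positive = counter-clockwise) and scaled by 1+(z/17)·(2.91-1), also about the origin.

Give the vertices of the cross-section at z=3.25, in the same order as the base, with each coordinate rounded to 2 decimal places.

Cross-section at z=3.25: (-6.48,-0.07) (-3.41,-3.92) (-0.13,-7.13) (1.82,-7.75) (6.08,-3.38) (6.06,-1.23) (-4.39,6.43)

t = z/height = 3.25/17 = 0.191176
s = 1 + (scale-1)·z/height = 1 + (2.91-1)·3.25/17 = 1.365147
θ = twist·z/height = -93°·3.25/17 = -17.7794° = -0.310309 rad
cos θ = 0.952239, sin θ = -0.305353 (intermediates below are computed at full precision and shown rounded to 5 d.p.)
v1: (-4.5,-1.5) → rotate → (-4.74311,-0.05427) → ×s → (-6.47504,-0.07409) → (-6.48,-0.07)
v2: (-1.5,-3.5) → rotate → (-2.49709,-2.87481) → ×s → (-3.40890,-3.92453) → (-3.41,-3.92)
v3: (1.5,-5) → rotate → (-0.09841,-5.21923) → ×s → (-0.13434,-7.12501) → (-0.13,-7.13)
v4: (3,-5) → rotate → (1.32995,-5.67726) → ×s → (1.81558,-7.75029) → (1.82,-7.75)
v5: (5,-1) → rotate → (4.45584,-2.47900) → ×s → (6.08288,-3.38421) → (6.08,-3.38)
v6: (4.5,0.5) → rotate → (4.43775,-0.89797) → ×s → (6.05819,-1.22586) → (6.06,-1.23)
v7: (-4.5,3.5) → rotate → (-3.21634,4.70693) → ×s → (-4.39078,6.42565) → (-4.39,6.43)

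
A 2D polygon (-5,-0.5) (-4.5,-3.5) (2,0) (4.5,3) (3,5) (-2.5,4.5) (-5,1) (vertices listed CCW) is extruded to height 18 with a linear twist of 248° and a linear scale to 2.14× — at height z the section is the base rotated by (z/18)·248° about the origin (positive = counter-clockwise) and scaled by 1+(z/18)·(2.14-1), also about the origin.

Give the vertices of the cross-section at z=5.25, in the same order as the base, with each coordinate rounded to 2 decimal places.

Cross-section at z=5.25: (-1.39,-6.55) (2.62,-7.13) (0.81,2.54) (-1.99,6.93) (-5.14,5.83) (-6.72,-1.35) (-3.29,-5.94)

t = z/height = 5.25/18 = 0.291667
s = 1 + (scale-1)·z/height = 1 + (2.14-1)·5.25/18 = 1.332500
θ = twist·z/height = 248°·5.25/18 = 72.3333° = 1.262455 rad
cos θ = 0.303479, sin θ = 0.952838 (intermediates below are computed at full precision and shown rounded to 5 d.p.)
v1: (-5,-0.5) → rotate → (-1.04097,-4.91593) → ×s → (-1.38710,-6.55048) → (-1.39,-6.55)
v2: (-4.5,-3.5) → rotate → (1.96928,-5.34995) → ×s → (2.62406,-7.12881) → (2.62,-7.13)
v3: (2,0) → rotate → (0.60696,1.90568) → ×s → (0.80877,2.53931) → (0.81,2.54)
v4: (4.5,3) → rotate → (-1.49286,5.19821) → ×s → (-1.98924,6.92661) → (-1.99,6.93)
v5: (3,5) → rotate → (-3.85375,4.37591) → ×s → (-5.13513,5.83090) → (-5.14,5.83)
v6: (-2.5,4.5) → rotate → (-5.04647,-1.01644) → ×s → (-6.72442,-1.35441) → (-6.72,-1.35)
v7: (-5,1) → rotate → (-2.47023,-4.46071) → ×s → (-3.29158,-5.94390) → (-3.29,-5.94)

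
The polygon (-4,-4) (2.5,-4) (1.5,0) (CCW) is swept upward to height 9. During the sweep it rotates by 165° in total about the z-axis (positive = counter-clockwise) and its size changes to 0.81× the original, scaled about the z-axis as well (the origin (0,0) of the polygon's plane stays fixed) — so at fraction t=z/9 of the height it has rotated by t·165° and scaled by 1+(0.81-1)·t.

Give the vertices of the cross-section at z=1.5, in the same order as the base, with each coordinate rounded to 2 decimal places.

t = z/height = 1.5/9 = 0.166667
s = 1 + (scale-1)·z/height = 1 + (0.81-1)·1.5/9 = 0.968333
θ = twist·z/height = 165°·1.5/9 = 27.5000° = 0.479966 rad
cos θ = 0.887011, sin θ = 0.461749 (intermediates below are computed at full precision and shown rounded to 5 d.p.)
v1: (-4,-4) → rotate → (-1.70105,-5.39504) → ×s → (-1.64718,-5.22419) → (-1.65,-5.22)
v2: (2.5,-4) → rotate → (4.06452,-2.39367) → ×s → (3.93581,-2.31787) → (3.94,-2.32)
v3: (1.5,0) → rotate → (1.33052,0.69262) → ×s → (1.28838,0.67069) → (1.29,0.67)

Cross-section at z=1.5: (-1.65,-5.22) (3.94,-2.32) (1.29,0.67)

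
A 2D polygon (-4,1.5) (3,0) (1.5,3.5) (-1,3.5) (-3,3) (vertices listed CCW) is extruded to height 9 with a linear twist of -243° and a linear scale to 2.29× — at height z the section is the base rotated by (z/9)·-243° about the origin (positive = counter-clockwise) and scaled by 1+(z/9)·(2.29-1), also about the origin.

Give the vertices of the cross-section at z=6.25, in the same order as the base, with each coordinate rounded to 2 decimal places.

t = z/height = 6.25/9 = 0.694444
s = 1 + (scale-1)·z/height = 1 + (2.29-1)·6.25/9 = 1.895833
θ = twist·z/height = -243°·6.25/9 = -168.7500° = -2.945243 rad
cos θ = -0.980785, sin θ = -0.195090 (intermediates below are computed at full precision and shown rounded to 5 d.p.)
v1: (-4,1.5) → rotate → (4.21578,-0.69082) → ×s → (7.99241,-1.30967) → (7.99,-1.31)
v2: (3,0) → rotate → (-2.94236,-0.58527) → ×s → (-5.57822,-1.10958) → (-5.58,-1.11)
v3: (1.5,3.5) → rotate → (-0.78836,-3.72538) → ×s → (-1.49460,-7.06271) → (-1.49,-7.06)
v4: (-1,3.5) → rotate → (1.66360,-3.23766) → ×s → (3.15391,-6.13806) → (3.15,-6.14)
v5: (-3,3) → rotate → (3.52763,-2.35708) → ×s → (6.68779,-4.46864) → (6.69,-4.47)

Cross-section at z=6.25: (7.99,-1.31) (-5.58,-1.11) (-1.49,-7.06) (3.15,-6.14) (6.69,-4.47)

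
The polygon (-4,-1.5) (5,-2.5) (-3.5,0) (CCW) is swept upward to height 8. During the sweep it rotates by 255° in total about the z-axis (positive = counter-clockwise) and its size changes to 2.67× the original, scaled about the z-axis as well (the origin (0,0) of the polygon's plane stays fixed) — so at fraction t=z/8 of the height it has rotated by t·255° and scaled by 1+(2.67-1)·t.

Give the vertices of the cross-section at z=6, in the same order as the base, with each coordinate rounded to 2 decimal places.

Cross-section at z=6: (8.18,5.07) (-12.14,3.33) (7.73,1.54)

t = z/height = 6/8 = 0.75
s = 1 + (scale-1)·z/height = 1 + (2.67-1)·6/8 = 2.252500
θ = twist·z/height = 255°·6/8 = 191.2500° = 3.337942 rad
cos θ = -0.980785, sin θ = -0.195090 (intermediates below are computed at full precision and shown rounded to 5 d.p.)
v1: (-4,-1.5) → rotate → (3.63051,2.25154) → ×s → (8.17771,5.07159) → (8.18,5.07)
v2: (5,-2.5) → rotate → (-5.39165,1.47651) → ×s → (-12.14470,3.32584) → (-12.14,3.33)
v3: (-3.5,0) → rotate → (3.43275,0.68282) → ×s → (7.73227,1.53804) → (7.73,1.54)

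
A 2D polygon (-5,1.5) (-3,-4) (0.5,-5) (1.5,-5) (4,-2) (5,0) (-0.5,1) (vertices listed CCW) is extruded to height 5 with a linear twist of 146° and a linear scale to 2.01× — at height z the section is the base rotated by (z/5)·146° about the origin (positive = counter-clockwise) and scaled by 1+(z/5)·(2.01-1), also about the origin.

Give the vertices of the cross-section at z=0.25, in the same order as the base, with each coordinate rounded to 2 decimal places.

t = z/height = 0.25/5 = 0.05
s = 1 + (scale-1)·z/height = 1 + (2.01-1)·0.25/5 = 1.050500
θ = twist·z/height = 146°·0.25/5 = 7.3000° = 0.127409 rad
cos θ = 0.991894, sin θ = 0.127065 (intermediates below are computed at full precision and shown rounded to 5 d.p.)
v1: (-5,1.5) → rotate → (-5.15007,0.85252) → ×s → (-5.41015,0.89557) → (-5.41,0.90)
v2: (-3,-4) → rotate → (-2.46742,-4.34877) → ×s → (-2.59203,-4.56838) → (-2.59,-4.57)
v3: (0.5,-5) → rotate → (1.13127,-4.89594) → ×s → (1.18840,-5.14318) → (1.19,-5.14)
v4: (1.5,-5) → rotate → (2.12316,-4.76888) → ×s → (2.23038,-5.00970) → (2.23,-5.01)
v5: (4,-2) → rotate → (4.22171,-1.47553) → ×s → (4.43490,-1.55004) → (4.43,-1.55)
v6: (5,0) → rotate → (4.95947,0.63532) → ×s → (5.20993,0.66741) → (5.21,0.67)
v7: (-0.5,1) → rotate → (-0.62301,0.92836) → ×s → (-0.65447,0.97524) → (-0.65,0.98)

Cross-section at z=0.25: (-5.41,0.90) (-2.59,-4.57) (1.19,-5.14) (2.23,-5.01) (4.43,-1.55) (5.21,0.67) (-0.65,0.98)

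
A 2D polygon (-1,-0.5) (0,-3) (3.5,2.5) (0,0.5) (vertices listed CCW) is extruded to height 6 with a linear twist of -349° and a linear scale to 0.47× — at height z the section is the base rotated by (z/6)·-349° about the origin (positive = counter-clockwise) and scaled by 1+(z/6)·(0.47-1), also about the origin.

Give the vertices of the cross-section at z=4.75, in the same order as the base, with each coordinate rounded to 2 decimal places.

t = z/height = 4.75/6 = 0.791667
s = 1 + (scale-1)·z/height = 1 + (0.47-1)·4.75/6 = 0.580417
θ = twist·z/height = -349°·4.75/6 = -276.2917° = -4.822199 rad
cos θ = 0.109590, sin θ = 0.993977 (intermediates below are computed at full precision and shown rounded to 5 d.p.)
v1: (-1,-0.5) → rotate → (0.38740,-1.04877) → ×s → (0.22485,-0.60872) → (0.22,-0.61)
v2: (0,-3) → rotate → (2.98193,-0.32877) → ×s → (1.73076,-0.19082) → (1.73,-0.19)
v3: (3.5,2.5) → rotate → (-2.10138,3.75289) → ×s → (-1.21967,2.17824) → (-1.22,2.18)
v4: (0,0.5) → rotate → (-0.49699,0.05479) → ×s → (-0.28846,0.03180) → (-0.29,0.03)

Cross-section at z=4.75: (0.22,-0.61) (1.73,-0.19) (-1.22,2.18) (-0.29,0.03)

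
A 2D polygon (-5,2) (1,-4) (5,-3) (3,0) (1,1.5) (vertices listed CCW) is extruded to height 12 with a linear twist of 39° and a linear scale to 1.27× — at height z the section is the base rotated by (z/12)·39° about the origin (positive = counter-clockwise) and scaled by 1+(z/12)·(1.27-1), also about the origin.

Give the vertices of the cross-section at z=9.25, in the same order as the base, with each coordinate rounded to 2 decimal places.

t = z/height = 9.25/12 = 0.770833
s = 1 + (scale-1)·z/height = 1 + (1.27-1)·9.25/12 = 1.208125
θ = twist·z/height = 39°·9.25/12 = 30.0625° = 0.524690 rad
cos θ = 0.865479, sin θ = 0.500944 (intermediates below are computed at full precision and shown rounded to 5 d.p.)
v1: (-5,2) → rotate → (-5.32929,-0.77376) → ×s → (-6.43844,-0.93480) → (-6.44,-0.93)
v2: (1,-4) → rotate → (2.86926,-2.96097) → ×s → (3.46642,-3.57723) → (3.47,-3.58)
v3: (5,-3) → rotate → (5.83023,-0.09172) → ×s → (7.04365,-0.11080) → (7.04,-0.11)
v4: (3,0) → rotate → (2.59644,1.50283) → ×s → (3.13682,1.81561) → (3.14,1.82)
v5: (1,1.5) → rotate → (0.11406,1.79916) → ×s → (0.13780,2.17361) → (0.14,2.17)

Cross-section at z=9.25: (-6.44,-0.93) (3.47,-3.58) (7.04,-0.11) (3.14,1.82) (0.14,2.17)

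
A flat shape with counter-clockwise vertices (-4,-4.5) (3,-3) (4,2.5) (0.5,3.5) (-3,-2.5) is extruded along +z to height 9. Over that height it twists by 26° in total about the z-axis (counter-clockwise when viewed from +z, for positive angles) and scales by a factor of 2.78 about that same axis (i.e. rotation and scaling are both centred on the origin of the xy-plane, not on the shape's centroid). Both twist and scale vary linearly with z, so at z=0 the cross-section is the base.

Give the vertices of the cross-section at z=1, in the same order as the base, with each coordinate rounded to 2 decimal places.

Cross-section at z=1: (-4.51,-5.62) (3.77,-3.41) (4.63,3.23) (0.39,4.22) (-3.44,-3.17)

t = z/height = 1/9 = 0.111111
s = 1 + (scale-1)·z/height = 1 + (2.78-1)·1/9 = 1.197778
θ = twist·z/height = 26°·1/9 = 2.8889° = 0.050421 rad
cos θ = 0.998729, sin θ = 0.050399 (intermediates below are computed at full precision and shown rounded to 5 d.p.)
v1: (-4,-4.5) → rotate → (-3.76812,-4.69588) → ×s → (-4.51337,-5.62462) → (-4.51,-5.62)
v2: (3,-3) → rotate → (3.14739,-2.84499) → ×s → (3.76987,-3.40767) → (3.77,-3.41)
v3: (4,2.5) → rotate → (3.86892,2.69842) → ×s → (4.63410,3.23211) → (4.63,3.23)
v4: (0.5,3.5) → rotate → (0.32297,3.52075) → ×s → (0.38684,4.21708) → (0.39,4.22)
v5: (-3,-2.5) → rotate → (-2.87019,-2.64802) → ×s → (-3.43785,-3.17174) → (-3.44,-3.17)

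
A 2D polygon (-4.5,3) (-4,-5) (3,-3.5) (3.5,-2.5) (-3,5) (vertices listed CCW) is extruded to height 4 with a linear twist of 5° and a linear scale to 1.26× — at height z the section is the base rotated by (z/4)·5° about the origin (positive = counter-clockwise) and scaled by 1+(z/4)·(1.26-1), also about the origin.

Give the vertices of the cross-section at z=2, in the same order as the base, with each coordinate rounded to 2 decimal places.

t = z/height = 2/4 = 0.5
s = 1 + (scale-1)·z/height = 1 + (1.26-1)·2/4 = 1.130000
θ = twist·z/height = 5°·2/4 = 2.5000° = 0.043633 rad
cos θ = 0.999048, sin θ = 0.043619 (intermediates below are computed at full precision and shown rounded to 5 d.p.)
v1: (-4.5,3) → rotate → (-4.62658,2.80086) → ×s → (-5.22803,3.16497) → (-5.23,3.16)
v2: (-4,-5) → rotate → (-3.77810,-5.16972) → ×s → (-4.26925,-5.84178) → (-4.27,-5.84)
v3: (3,-3.5) → rotate → (3.14981,-3.36581) → ×s → (3.55929,-3.80337) → (3.56,-3.80)
v4: (3.5,-2.5) → rotate → (3.60572,-2.34495) → ×s → (4.07446,-2.64980) → (4.07,-2.65)
v5: (-3,5) → rotate → (-3.21524,4.86438) → ×s → (-3.63322,5.49675) → (-3.63,5.50)

Cross-section at z=2: (-5.23,3.16) (-4.27,-5.84) (3.56,-3.80) (4.07,-2.65) (-3.63,5.50)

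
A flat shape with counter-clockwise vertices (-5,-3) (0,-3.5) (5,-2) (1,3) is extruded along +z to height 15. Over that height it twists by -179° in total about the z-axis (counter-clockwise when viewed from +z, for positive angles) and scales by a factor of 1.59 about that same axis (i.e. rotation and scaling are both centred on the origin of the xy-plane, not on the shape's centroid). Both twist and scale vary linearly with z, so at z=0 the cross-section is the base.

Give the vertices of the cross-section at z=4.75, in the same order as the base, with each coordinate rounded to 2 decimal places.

Cross-section at z=4.75: (-6.23,3.00) (-3.47,-2.28) (1.28,-6.26) (3.63,0.96)

t = z/height = 4.75/15 = 0.316667
s = 1 + (scale-1)·z/height = 1 + (1.59-1)·4.75/15 = 1.186833
θ = twist·z/height = -179°·4.75/15 = -56.6833° = -0.989311 rad
cos θ = 0.549266, sin θ = -0.835648 (intermediates below are computed at full precision and shown rounded to 5 d.p.)
v1: (-5,-3) → rotate → (-5.25327,2.53044) → ×s → (-6.23476,3.00321) → (-6.23,3.00)
v2: (0,-3.5) → rotate → (-2.92477,-1.92243) → ×s → (-3.47121,-2.28160) → (-3.47,-2.28)
v3: (5,-2) → rotate → (1.07503,-5.27677) → ×s → (1.27589,-6.26265) → (1.28,-6.26)
v4: (1,3) → rotate → (3.05621,0.81215) → ×s → (3.62721,0.96389) → (3.63,0.96)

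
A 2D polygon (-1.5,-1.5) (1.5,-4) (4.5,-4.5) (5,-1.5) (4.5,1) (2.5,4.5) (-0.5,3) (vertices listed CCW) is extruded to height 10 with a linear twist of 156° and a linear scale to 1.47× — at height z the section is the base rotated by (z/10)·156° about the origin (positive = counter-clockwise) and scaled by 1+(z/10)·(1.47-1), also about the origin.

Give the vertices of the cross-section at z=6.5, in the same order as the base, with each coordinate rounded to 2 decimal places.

t = z/height = 6.5/10 = 0.65
s = 1 + (scale-1)·z/height = 1 + (1.47-1)·6.5/10 = 1.305500
θ = twist·z/height = 156°·6.5/10 = 101.4000° = 1.769764 rad
cos θ = -0.197657, sin θ = 0.980271 (intermediates below are computed at full precision and shown rounded to 5 d.p.)
v1: (-1.5,-1.5) → rotate → (1.76689,-1.17392) → ×s → (2.30668,-1.53255) → (2.31,-1.53)
v2: (1.5,-4) → rotate → (3.62460,2.26104) → ×s → (4.73191,2.95178) → (4.73,2.95)
v3: (4.5,-4.5) → rotate → (3.52176,5.30068) → ×s → (4.59766,6.92004) → (4.60,6.92)
v4: (5,-1.5) → rotate → (0.48212,5.19784) → ×s → (0.62941,6.78578) → (0.63,6.79)
v5: (4.5,1) → rotate → (-1.86973,4.21356) → ×s → (-2.44093,5.50081) → (-2.44,5.50)
v6: (2.5,4.5) → rotate → (-4.90536,1.56122) → ×s → (-6.40395,2.03817) → (-6.40,2.04)
v7: (-0.5,3) → rotate → (-2.84198,-1.08311) → ×s → (-3.71021,-1.41400) → (-3.71,-1.41)

Cross-section at z=6.5: (2.31,-1.53) (4.73,2.95) (4.60,6.92) (0.63,6.79) (-2.44,5.50) (-6.40,2.04) (-3.71,-1.41)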